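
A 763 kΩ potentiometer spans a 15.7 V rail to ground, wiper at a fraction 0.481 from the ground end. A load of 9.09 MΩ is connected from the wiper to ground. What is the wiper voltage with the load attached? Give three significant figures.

V ≈ 7.40 V

The wiper splits the pot into (1−α)R = 396.0 kΩ above and αR = 367.0 kΩ below.
Lower section ‖ load = 352.8 kΩ.
V_wiper = 15.7 × 352.8/(396.0 + 352.8) = 7.40 V.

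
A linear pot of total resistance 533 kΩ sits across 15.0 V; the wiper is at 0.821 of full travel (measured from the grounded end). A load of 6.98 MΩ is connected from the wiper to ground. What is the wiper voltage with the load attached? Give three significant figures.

V ≈ 12.2 V

The wiper splits the pot into (1−α)R = 95.41 kΩ above and αR = 437.6 kΩ below.
Lower section ‖ load = 411.8 kΩ.
V_wiper = 15.0 × 411.8/(95.41 + 411.8) = 12.2 V.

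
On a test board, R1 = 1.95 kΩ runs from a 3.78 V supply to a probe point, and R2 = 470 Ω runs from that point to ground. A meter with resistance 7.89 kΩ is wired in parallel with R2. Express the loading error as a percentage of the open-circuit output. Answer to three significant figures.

4.58 %

The divider's output (Thévenin) resistance is R1‖R2 = 378.7 Ω.
Fractional drop under load = R_th/(R_th + R_L) = 378.7 / (378.7 + 7890) = 0.04580.
So the output falls by 4.58 %.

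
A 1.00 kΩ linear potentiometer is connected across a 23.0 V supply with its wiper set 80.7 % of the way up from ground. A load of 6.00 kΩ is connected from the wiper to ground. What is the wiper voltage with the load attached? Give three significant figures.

V ≈ 18.1 V

The wiper splits the pot into (1−α)R = 193.0 Ω above and αR = 807.0 Ω below.
Lower section ‖ load = 711.3 Ω.
V_wiper = 23.0 × 711.3/(193.0 + 711.3) = 18.1 V.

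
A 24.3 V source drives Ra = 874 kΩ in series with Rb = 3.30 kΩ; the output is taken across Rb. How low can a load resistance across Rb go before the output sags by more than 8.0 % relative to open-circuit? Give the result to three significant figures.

Output resistance R_th = Ra‖Rb = (874 × 3.30)/877.3 = 3.288 kΩ.
The fractional drop is R_th/(R_th + R_L); requiring this ≤ 0.0800 gives R_L ≥ R_th(1/0.0800 − 1) = 3.288 × 11.50 = 37.8 kΩ.

R_L(min) ≈ 37.8 kΩ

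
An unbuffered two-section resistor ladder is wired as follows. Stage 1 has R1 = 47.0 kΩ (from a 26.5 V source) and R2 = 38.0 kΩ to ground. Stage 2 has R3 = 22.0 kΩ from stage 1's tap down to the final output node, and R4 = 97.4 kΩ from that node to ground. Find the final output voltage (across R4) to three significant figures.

V_out ≈ 8.22 V

Stage 2 presents R3+R4 = 119.4 kΩ as a load on stage 1's tap.
Stage 1's lower leg becomes R2‖(R3+R4) = 28.83 kΩ, so V_mid = 26.5 × 28.83/75.83 = 10.07 V.
Stage 2 is itself unloaded: V_out = V_mid × R4/(R3+R4) = 10.07 × 97.4/119.4 = 8.22 V.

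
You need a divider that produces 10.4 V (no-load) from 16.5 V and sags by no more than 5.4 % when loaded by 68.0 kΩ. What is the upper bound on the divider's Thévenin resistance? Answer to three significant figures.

R_th ≤ 3.88 kΩ

Loading drop = R_th/(R_th + R_L) ≤ 0.0540, so R_th ≤ R_L · ε/(1−ε) = 68.0 kΩ × 0.0540/0.9460 = 3.88 kΩ.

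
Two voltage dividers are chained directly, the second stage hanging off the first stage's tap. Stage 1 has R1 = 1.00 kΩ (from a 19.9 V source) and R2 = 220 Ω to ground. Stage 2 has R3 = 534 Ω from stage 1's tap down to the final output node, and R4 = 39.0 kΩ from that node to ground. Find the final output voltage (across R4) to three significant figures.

Stage 2 presents R3+R4 = 39530 Ω as a load on stage 1's tap.
Stage 1's lower leg becomes R2‖(R3+R4) = 218.8 Ω, so V_mid = 19.9 × 218.8/1219 = 3.572 V.
Stage 2 is itself unloaded: V_out = V_mid × R4/(R3+R4) = 3.572 × 39000/39530 = 3.52 V.

V_out ≈ 3.52 V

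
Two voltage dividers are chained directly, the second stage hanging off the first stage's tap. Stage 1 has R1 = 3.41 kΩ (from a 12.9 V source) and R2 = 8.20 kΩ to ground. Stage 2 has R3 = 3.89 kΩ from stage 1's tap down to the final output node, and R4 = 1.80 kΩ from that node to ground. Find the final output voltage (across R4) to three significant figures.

V_out ≈ 2.03 V

Stage 2 presents R3+R4 = 5.690 kΩ as a load on stage 1's tap.
Stage 1's lower leg becomes R2‖(R3+R4) = 3.359 kΩ, so V_mid = 12.9 × 3.359/6.769 = 6.402 V.
Stage 2 is itself unloaded: V_out = V_mid × R4/(R3+R4) = 6.402 × 1.80/5.690 = 2.03 V.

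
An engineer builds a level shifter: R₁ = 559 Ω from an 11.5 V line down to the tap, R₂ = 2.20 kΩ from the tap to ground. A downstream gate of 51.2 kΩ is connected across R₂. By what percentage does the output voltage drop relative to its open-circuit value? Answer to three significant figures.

0.863 %

The divider's output (Thévenin) resistance is R₁‖R₂ = 445.7 Ω.
Fractional drop under load = R_th/(R_th + R_L) = 445.7 / (445.7 + 51200) = 0.008631.
So the output falls by 0.863 %.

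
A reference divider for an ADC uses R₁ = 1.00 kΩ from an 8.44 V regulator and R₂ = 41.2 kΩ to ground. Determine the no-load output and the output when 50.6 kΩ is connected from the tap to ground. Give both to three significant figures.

Unloaded: 8.24 V; loaded: 8.08 V

Open-circuit: V = 8.44 × 41.2/(1.00 + 41.2) = 8.24 V.
With the load, R₂ becomes R₂‖R_L = 22.71 kΩ, so V = 8.44 × 22.71/23.71 = 8.08 V.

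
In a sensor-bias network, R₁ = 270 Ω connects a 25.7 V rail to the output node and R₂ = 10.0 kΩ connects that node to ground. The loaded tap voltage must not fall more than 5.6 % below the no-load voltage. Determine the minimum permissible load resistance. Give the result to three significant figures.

R_L(min) ≈ 4.43 kΩ

Output resistance R_th = R₁‖R₂ = (270 × 10000)/10270 = 262.9 Ω.
The fractional drop is R_th/(R_th + R_L); requiring this ≤ 0.0560 gives R_L ≥ R_th(1/0.0560 − 1) = 262.9 × 16.86 = 4.43 kΩ.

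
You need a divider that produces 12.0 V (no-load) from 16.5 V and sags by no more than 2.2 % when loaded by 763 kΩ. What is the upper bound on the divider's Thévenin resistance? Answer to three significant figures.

R_th ≤ 17.2 kΩ

Loading drop = R_th/(R_th + R_L) ≤ 0.0220, so R_th ≤ R_L · ε/(1−ε) = 763 kΩ × 0.0220/0.9780 = 17.2 kΩ.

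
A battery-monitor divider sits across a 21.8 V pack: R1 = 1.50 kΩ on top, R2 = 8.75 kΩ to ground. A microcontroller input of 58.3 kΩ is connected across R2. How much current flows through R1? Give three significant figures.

I ≈ 2.39 mA

R2‖R_L = 7.608 kΩ, so the source sees R1 + R2‖R_L = 9.108 kΩ.
I = 21.8 V / 9.108 kΩ = 2.39 mA.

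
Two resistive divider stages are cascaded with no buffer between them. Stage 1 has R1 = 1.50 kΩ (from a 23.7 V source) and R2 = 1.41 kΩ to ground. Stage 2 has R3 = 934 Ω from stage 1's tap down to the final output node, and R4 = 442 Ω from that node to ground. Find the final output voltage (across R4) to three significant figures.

V_out ≈ 2.41 V

Stage 2 presents R3+R4 = 1376 Ω as a load on stage 1's tap.
Stage 1's lower leg becomes R2‖(R3+R4) = 696.4 Ω, so V_mid = 23.7 × 696.4/2196 = 7.514 V.
Stage 2 is itself unloaded: V_out = V_mid × R4/(R3+R4) = 7.514 × 442/1376 = 2.41 V.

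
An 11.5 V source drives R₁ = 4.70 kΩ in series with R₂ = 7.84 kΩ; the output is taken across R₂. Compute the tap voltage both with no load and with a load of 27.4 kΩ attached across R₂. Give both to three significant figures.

Unloaded: 7.19 V; loaded: 6.49 V

Open-circuit: V = 11.5 × 7.84/(4.70 + 7.84) = 7.19 V.
With the load, R₂ becomes R₂‖R_L = 6.096 kΩ, so V = 11.5 × 6.096/10.80 = 6.49 V.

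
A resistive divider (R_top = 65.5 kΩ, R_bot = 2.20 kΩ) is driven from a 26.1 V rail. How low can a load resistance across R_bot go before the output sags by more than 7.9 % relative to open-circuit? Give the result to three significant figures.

R_L(min) ≈ 24.8 kΩ

Output resistance R_th = R_top‖R_bot = (65.5 × 2.20)/67.70 = 2.129 kΩ.
The fractional drop is R_th/(R_th + R_L); requiring this ≤ 0.0790 gives R_L ≥ R_th(1/0.0790 − 1) = 2.129 × 11.66 = 24.8 kΩ.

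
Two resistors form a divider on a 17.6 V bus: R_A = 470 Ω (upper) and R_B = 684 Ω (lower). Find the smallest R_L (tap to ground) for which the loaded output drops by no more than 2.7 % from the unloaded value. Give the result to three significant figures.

Output resistance R_th = R_A‖R_B = (470 × 684)/1154 = 278.6 Ω.
The fractional drop is R_th/(R_th + R_L); requiring this ≤ 0.0270 gives R_L ≥ R_th(1/0.0270 − 1) = 278.6 × 36.04 = 10.0 kΩ.

R_L(min) ≈ 10.0 kΩ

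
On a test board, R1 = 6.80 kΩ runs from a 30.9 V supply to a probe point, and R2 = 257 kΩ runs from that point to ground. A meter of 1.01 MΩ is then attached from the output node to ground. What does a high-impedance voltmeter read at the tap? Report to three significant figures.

The load sits in parallel with R2: R2‖R_L = (257 × 1010) / (257 + 1010) = 204.9 kΩ.
V_out = 30.9 × 204.9 / (6.80 + 204.9) = 30.9 × 204.9/211.7 = 29.9 V.

V_out ≈ 29.9 V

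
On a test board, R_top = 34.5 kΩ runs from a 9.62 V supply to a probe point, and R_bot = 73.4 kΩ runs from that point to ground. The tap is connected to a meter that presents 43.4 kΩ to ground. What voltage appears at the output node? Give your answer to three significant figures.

The load sits in parallel with R_bot: R_bot‖R_L = (73.4 × 43.4) / (73.4 + 43.4) = 27.27 kΩ.
V_out = 9.62 × 27.27 / (34.5 + 27.27) = 9.62 × 27.27/61.77 = 4.25 V.

V_out ≈ 4.25 V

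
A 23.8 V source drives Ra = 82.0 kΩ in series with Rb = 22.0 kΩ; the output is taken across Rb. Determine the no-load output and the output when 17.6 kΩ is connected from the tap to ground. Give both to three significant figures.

Open-circuit: V = 23.8 × 22.0/(82.0 + 22.0) = 5.03 V.
With the load, Rb becomes Rb‖R_L = 9.778 kΩ, so V = 23.8 × 9.778/91.78 = 2.54 V.

Unloaded: 5.03 V; loaded: 2.54 V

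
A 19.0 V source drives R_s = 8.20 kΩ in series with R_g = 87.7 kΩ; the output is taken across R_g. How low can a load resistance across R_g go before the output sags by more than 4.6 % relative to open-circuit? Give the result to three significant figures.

R_L(min) ≈ 156 kΩ

Output resistance R_th = R_s‖R_g = (8.20 × 87.7)/95.90 = 7.499 kΩ.
The fractional drop is R_th/(R_th + R_L); requiring this ≤ 0.0460 gives R_L ≥ R_th(1/0.0460 − 1) = 7.499 × 20.74 = 156 kΩ.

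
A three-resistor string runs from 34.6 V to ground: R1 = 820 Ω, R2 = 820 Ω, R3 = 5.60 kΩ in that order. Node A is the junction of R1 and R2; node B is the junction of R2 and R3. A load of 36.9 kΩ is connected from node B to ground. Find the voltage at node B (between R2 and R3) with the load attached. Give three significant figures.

At node B, R3 is in parallel with the load: R3‖R_L = 4862 Ω.
Below node A the resistance is R2 + (R3‖R_L) = 5682 Ω, so V_A = 34.6 × 5682/6502 = 30.24 V.
Then V_B = V_A × (R3‖R_L)/(R2 + R3‖R_L) = 30.24 × 4862/5682 = 25.9 V.

V ≈ 25.9 V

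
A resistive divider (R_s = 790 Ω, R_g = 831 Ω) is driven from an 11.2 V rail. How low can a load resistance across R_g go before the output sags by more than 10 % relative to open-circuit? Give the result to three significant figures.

R_L(min) ≈ 3.64 kΩ

Output resistance R_th = R_s‖R_g = (790 × 831)/1621 = 405.0 Ω.
The fractional drop is R_th/(R_th + R_L); requiring this ≤ 0.100 gives R_L ≥ R_th(1/0.100 − 1) = 405.0 × 9.000 = 3.64 kΩ.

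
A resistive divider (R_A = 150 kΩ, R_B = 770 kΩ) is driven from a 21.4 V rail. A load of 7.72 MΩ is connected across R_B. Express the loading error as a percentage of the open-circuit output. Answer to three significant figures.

1.60 %

The divider's output (Thévenin) resistance is R_A‖R_B = 125.5 kΩ.
Fractional drop under load = R_th/(R_th + R_L) = 125.5 / (125.5 + 7720) = 0.01600.
So the output falls by 1.60 %.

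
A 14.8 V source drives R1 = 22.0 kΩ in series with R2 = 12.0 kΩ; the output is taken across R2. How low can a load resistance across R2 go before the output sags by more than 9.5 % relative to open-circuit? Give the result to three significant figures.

R_L(min) ≈ 74.0 kΩ

Output resistance R_th = R1‖R2 = (22.0 × 12.0)/34.00 = 7.765 kΩ.
The fractional drop is R_th/(R_th + R_L); requiring this ≤ 0.0950 gives R_L ≥ R_th(1/0.0950 − 1) = 7.765 × 9.526 = 74.0 kΩ.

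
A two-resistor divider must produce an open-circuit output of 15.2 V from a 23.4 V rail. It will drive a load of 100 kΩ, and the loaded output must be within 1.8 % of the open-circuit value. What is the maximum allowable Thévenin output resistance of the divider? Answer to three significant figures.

Loading drop = R_th/(R_th + R_L) ≤ 0.0180, so R_th ≤ R_L · ε/(1−ε) = 100 kΩ × 0.0180/0.9820 = 1.83 kΩ.

R_th ≤ 1.83 kΩ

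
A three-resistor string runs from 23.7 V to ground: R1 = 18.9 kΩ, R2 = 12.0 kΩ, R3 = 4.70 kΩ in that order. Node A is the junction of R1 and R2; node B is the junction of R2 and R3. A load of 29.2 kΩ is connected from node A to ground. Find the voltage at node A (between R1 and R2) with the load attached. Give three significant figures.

V ≈ 8.53 V

Below node A the series string R2+R3 = 16.70 kΩ sits in parallel with the 29.2 kΩ load: 10.62 kΩ.
V_A = 23.7 × 10.62/(18.9 + 10.62) = 8.53 V.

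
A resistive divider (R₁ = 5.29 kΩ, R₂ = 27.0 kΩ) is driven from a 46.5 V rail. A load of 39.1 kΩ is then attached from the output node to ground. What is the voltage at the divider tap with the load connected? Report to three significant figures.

V_out ≈ 34.9 V

The load sits in parallel with R₂: R₂‖R_L = (27.0 × 39.1) / (27.0 + 39.1) = 15.97 kΩ.
V_out = 46.5 × 15.97 / (5.29 + 15.97) = 46.5 × 15.97/21.26 = 34.9 V.
(Unloaded it would have been 38.9 V.)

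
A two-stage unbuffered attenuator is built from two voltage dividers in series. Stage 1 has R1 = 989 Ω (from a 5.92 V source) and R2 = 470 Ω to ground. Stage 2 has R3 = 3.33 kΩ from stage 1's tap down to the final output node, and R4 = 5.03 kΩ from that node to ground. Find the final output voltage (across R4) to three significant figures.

V_out ≈ 1.11 V

Stage 2 presents R3+R4 = 8360 Ω as a load on stage 1's tap.
Stage 1's lower leg becomes R2‖(R3+R4) = 445.0 Ω, so V_mid = 5.92 × 445.0/1434 = 1.837 V.
Stage 2 is itself unloaded: V_out = V_mid × R4/(R3+R4) = 1.837 × 5030/8360 = 1.11 V.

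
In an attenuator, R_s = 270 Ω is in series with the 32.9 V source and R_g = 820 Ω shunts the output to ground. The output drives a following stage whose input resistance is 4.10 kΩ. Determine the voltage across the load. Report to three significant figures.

V_out ≈ 23.6 V

The load sits in parallel with R_g: R_g‖R_L = (820 × 4100) / (820 + 4100) = 683.3 Ω.
V_out = 32.9 × 683.3 / (270 + 683.3) = 32.9 × 683.3/953.3 = 23.6 V.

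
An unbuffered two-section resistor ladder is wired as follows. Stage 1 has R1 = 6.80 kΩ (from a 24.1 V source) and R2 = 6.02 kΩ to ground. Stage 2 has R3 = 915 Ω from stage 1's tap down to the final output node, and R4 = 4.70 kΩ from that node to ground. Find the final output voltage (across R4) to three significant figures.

V_out ≈ 6.04 V

Stage 2 presents R3+R4 = 5615 Ω as a load on stage 1's tap.
Stage 1's lower leg becomes R2‖(R3+R4) = 2905 Ω, so V_mid = 24.1 × 2905/9705 = 7.214 V.
Stage 2 is itself unloaded: V_out = V_mid × R4/(R3+R4) = 7.214 × 4700/5615 = 6.04 V.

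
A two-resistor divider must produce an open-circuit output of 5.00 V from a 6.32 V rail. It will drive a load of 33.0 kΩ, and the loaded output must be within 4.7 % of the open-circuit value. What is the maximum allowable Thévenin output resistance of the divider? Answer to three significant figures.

R_th ≤ 1.63 kΩ

Loading drop = R_th/(R_th + R_L) ≤ 0.0470, so R_th ≤ R_L · ε/(1−ε) = 33.0 kΩ × 0.0470/0.9530 = 1.63 kΩ.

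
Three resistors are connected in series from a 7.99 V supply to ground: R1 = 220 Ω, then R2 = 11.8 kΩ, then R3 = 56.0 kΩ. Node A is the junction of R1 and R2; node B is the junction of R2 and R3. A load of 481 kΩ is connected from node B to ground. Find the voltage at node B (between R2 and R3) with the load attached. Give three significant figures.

V ≈ 6.45 V

At node B, R3 is in parallel with the load: R3‖R_L = 50160 Ω.
Below node A the resistance is R2 + (R3‖R_L) = 61960 Ω, so V_A = 7.99 × 61960/62180 = 7.962 V.
Then V_B = V_A × (R3‖R_L)/(R2 + R3‖R_L) = 7.962 × 50160/61960 = 6.45 V.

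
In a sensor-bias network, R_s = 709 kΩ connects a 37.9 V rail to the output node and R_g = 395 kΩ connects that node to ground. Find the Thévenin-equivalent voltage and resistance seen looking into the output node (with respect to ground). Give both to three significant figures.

V_th is the open-circuit tap voltage: 37.9 × 395/(709 + 395) = 13.6 V.
With the supply zeroed, R_s and R_g appear in parallel from the tap: R_th = R_s‖R_g = (709 × 395)/1104 = 254 kΩ.

V_th = 13.6 V, R_th = 254 kΩ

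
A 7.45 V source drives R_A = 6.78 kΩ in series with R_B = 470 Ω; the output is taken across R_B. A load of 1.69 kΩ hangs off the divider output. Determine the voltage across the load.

V_out ≈ 0.383 V

The load sits in parallel with R_B: R_B‖R_L = (470 × 1690) / (470 + 1690) = 367.7 Ω.
V_out = 7.45 × 367.7 / (6780 + 367.7) = 7.45 × 367.7/7148 = 0.383 V.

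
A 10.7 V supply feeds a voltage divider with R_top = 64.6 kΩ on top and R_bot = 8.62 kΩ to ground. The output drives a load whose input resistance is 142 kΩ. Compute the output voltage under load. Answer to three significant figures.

The load sits in parallel with R_bot: R_bot‖R_L = (8.62 × 142) / (8.62 + 142) = 8.127 kΩ.
V_out = 10.7 × 8.127 / (64.6 + 8.127) = 10.7 × 8.127/72.73 = 1.20 V.

V_out ≈ 1.20 V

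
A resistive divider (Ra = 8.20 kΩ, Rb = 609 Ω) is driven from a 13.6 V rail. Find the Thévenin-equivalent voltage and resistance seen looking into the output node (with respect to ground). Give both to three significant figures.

V_th is the open-circuit tap voltage: 13.6 × 609/(8200 + 609) = 0.940 V.
With the supply zeroed, Ra and Rb appear in parallel from the tap: R_th = Ra‖Rb = (8200 × 609)/8809 = 567 Ω.

V_th = 0.940 V, R_th = 567 Ω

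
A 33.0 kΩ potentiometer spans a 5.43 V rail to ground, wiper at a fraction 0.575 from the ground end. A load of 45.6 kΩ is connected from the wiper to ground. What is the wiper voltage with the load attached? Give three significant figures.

The wiper splits the pot into (1−α)R = 14.03 kΩ above and αR = 18.98 kΩ below.
Lower section ‖ load = 13.40 kΩ.
V_wiper = 5.43 × 13.40/(14.03 + 13.40) = 2.65 V.

V ≈ 2.65 V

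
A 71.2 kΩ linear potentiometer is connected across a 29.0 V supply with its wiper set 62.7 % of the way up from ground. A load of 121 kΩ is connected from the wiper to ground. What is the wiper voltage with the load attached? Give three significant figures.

V ≈ 16.0 V

The wiper splits the pot into (1−α)R = 26.56 kΩ above and αR = 44.64 kΩ below.
Lower section ‖ load = 32.61 kΩ.
V_wiper = 29.0 × 32.61/(26.56 + 32.61) = 16.0 V.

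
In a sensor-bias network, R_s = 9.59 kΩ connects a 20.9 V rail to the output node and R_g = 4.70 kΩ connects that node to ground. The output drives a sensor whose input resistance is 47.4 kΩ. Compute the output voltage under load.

V_out ≈ 6.45 V

The load sits in parallel with R_g: R_g‖R_L = (4.70 × 47.4) / (4.70 + 47.4) = 4.276 kΩ.
V_out = 20.9 × 4.276 / (9.59 + 4.276) = 20.9 × 4.276/13.87 = 6.45 V.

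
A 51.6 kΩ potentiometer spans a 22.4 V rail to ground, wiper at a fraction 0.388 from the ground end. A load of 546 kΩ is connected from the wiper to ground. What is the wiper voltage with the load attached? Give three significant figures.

V ≈ 8.50 V

The wiper splits the pot into (1−α)R = 31.58 kΩ above and αR = 20.02 kΩ below.
Lower section ‖ load = 19.31 kΩ.
V_wiper = 22.4 × 19.31/(31.58 + 19.31) = 8.50 V.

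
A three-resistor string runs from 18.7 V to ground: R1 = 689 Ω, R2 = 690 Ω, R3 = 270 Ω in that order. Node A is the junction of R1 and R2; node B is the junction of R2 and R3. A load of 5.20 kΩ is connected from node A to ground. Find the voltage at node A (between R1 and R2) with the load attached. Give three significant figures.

Below node A the series string R2+R3 = 960.0 Ω sits in parallel with the 5200 Ω load: 810.4 Ω.
V_A = 18.7 × 810.4/(689 + 810.4) = 10.1 V.

V ≈ 10.1 V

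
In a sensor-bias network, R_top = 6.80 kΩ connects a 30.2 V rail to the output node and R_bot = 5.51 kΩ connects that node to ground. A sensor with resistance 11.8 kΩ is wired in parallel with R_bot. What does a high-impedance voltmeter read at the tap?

The load sits in parallel with R_bot: R_bot‖R_L = (5.51 × 11.8) / (5.51 + 11.8) = 3.756 kΩ.
V_out = 30.2 × 3.756 / (6.80 + 3.756) = 30.2 × 3.756/10.56 = 10.7 V.

V_out ≈ 10.7 V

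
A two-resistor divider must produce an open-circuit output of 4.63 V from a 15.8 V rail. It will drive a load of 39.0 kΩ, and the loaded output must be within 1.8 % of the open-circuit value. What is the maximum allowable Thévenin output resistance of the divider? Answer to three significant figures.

Loading drop = R_th/(R_th + R_L) ≤ 0.0180, so R_th ≤ R_L · ε/(1−ε) = 39.0 kΩ × 0.0180/0.9820 = 715 Ω.

R_th ≤ 715 Ω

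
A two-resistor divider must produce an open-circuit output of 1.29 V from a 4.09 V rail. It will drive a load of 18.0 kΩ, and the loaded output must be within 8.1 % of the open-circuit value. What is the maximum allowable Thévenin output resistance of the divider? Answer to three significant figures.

R_th ≤ 1.59 kΩ

Loading drop = R_th/(R_th + R_L) ≤ 0.0810, so R_th ≤ R_L · ε/(1−ε) = 18.0 kΩ × 0.0810/0.9190 = 1.59 kΩ.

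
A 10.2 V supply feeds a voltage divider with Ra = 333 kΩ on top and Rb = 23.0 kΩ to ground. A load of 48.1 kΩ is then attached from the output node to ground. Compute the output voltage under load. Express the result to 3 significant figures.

The load sits in parallel with Rb: Rb‖R_L = (23.0 × 48.1) / (23.0 + 48.1) = 15.56 kΩ.
V_out = 10.2 × 15.56 / (333 + 15.56) = 10.2 × 15.56/348.6 = 0.455 V.

V_out ≈ 0.455 V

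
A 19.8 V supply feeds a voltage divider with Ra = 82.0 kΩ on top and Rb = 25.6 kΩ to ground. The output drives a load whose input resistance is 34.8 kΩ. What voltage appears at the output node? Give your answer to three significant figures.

V_out ≈ 3.02 V

The load sits in parallel with Rb: Rb‖R_L = (25.6 × 34.8) / (25.6 + 34.8) = 14.75 kΩ.
V_out = 19.8 × 14.75 / (82.0 + 14.75) = 19.8 × 14.75/96.75 = 3.02 V.
(Unloaded it would have been 4.71 V.)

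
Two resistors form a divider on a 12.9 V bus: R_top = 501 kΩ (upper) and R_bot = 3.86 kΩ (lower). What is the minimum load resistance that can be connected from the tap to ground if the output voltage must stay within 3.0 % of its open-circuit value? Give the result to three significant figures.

R_L(min) ≈ 124 kΩ

Output resistance R_th = R_top‖R_bot = (501 × 3.86)/504.9 = 3.830 kΩ.
The fractional drop is R_th/(R_th + R_L); requiring this ≤ 0.0300 gives R_L ≥ R_th(1/0.0300 − 1) = 3.830 × 32.33 = 124 kΩ.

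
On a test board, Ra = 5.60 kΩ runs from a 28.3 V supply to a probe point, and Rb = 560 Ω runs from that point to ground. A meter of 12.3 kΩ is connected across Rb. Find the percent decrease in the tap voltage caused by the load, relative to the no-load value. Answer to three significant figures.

3.97 %

The divider's output (Thévenin) resistance is Ra‖Rb = 509.1 Ω.
Fractional drop under load = R_th/(R_th + R_L) = 509.1 / (509.1 + 12300) = 0.03974.
So the output falls by 3.97 %.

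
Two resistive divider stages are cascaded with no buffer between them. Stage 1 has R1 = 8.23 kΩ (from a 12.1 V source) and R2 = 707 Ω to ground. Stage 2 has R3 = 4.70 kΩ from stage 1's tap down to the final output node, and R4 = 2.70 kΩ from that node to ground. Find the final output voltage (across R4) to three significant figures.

Stage 2 presents R3+R4 = 7400 Ω as a load on stage 1's tap.
Stage 1's lower leg becomes R2‖(R3+R4) = 645.3 Ω, so V_mid = 12.1 × 645.3/8875 = 0.8798 V.
Stage 2 is itself unloaded: V_out = V_mid × R4/(R3+R4) = 0.8798 × 2700/7400 = 0.321 V.

V_out ≈ 0.321 V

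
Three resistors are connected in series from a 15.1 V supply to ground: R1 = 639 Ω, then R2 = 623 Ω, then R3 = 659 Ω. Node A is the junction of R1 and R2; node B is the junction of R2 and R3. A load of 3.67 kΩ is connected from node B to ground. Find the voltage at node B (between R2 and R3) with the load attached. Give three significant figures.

At node B, R3 is in parallel with the load: R3‖R_L = 558.7 Ω.
Below node A the resistance is R2 + (R3‖R_L) = 1182 Ω, so V_A = 15.1 × 1182/1821 = 9.800 V.
Then V_B = V_A × (R3‖R_L)/(R2 + R3‖R_L) = 9.800 × 558.7/1182 = 4.63 V.

V ≈ 4.63 V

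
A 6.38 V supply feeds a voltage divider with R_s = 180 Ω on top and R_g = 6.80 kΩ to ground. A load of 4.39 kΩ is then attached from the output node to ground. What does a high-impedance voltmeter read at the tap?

The load sits in parallel with R_g: R_g‖R_L = (6800 × 4390) / (6800 + 4390) = 2668 Ω.
V_out = 6.38 × 2668 / (180 + 2668) = 6.38 × 2668/2848 = 5.98 V.
(Unloaded it would have been 6.22 V.)

V_out ≈ 5.98 V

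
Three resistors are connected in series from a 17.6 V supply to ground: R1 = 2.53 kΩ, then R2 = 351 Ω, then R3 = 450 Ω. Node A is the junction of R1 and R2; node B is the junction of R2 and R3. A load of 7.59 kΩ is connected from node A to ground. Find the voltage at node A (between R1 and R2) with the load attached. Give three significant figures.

V ≈ 3.92 V

Below node A the series string R2+R3 = 801.0 Ω sits in parallel with the 7590 Ω load: 724.5 Ω.
V_A = 17.6 × 724.5/(2530 + 724.5) = 3.92 V.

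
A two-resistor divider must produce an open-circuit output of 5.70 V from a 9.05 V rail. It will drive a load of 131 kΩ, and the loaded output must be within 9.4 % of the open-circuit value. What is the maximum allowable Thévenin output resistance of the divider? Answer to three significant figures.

R_th ≤ 13.6 kΩ

Loading drop = R_th/(R_th + R_L) ≤ 0.0940, so R_th ≤ R_L · ε/(1−ε) = 131 kΩ × 0.0940/0.9060 = 13.6 kΩ.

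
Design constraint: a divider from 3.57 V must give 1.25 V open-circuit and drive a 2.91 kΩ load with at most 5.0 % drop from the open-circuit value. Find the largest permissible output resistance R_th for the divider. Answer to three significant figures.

Loading drop = R_th/(R_th + R_L) ≤ 0.0500, so R_th ≤ R_L · ε/(1−ε) = 2.91 kΩ × 0.0500/0.9500 = 153 Ω.

R_th ≤ 153 Ω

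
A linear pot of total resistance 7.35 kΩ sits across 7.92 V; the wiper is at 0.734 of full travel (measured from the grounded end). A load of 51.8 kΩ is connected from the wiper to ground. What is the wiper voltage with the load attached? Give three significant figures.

The wiper splits the pot into (1−α)R = 1.955 kΩ above and αR = 5.395 kΩ below.
Lower section ‖ load = 4.886 kΩ.
V_wiper = 7.92 × 4.886/(1.955 + 4.886) = 5.66 V.

V ≈ 5.66 V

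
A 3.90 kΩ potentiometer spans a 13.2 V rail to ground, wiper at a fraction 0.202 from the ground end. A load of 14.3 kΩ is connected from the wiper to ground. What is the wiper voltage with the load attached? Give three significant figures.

The wiper splits the pot into (1−α)R = 3112 Ω above and αR = 787.8 Ω below.
Lower section ‖ load = 746.7 Ω.
V_wiper = 13.2 × 746.7/(3112 + 746.7) = 2.55 V.

V ≈ 2.55 V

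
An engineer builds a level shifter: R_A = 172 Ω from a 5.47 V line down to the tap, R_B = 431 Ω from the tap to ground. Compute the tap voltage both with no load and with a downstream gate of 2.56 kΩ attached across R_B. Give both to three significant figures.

Open-circuit: V = 5.47 × 431/(172 + 431) = 3.91 V.
With the load, R_B becomes R_B‖R_L = 368.9 Ω, so V = 5.47 × 368.9/540.9 = 3.73 V.

Unloaded: 3.91 V; loaded: 3.73 V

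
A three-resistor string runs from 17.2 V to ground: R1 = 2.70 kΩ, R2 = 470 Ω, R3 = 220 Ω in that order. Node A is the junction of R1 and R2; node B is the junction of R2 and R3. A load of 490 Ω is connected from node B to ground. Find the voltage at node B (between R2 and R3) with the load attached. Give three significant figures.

At node B, R3 is in parallel with the load: R3‖R_L = 151.8 Ω.
Below node A the resistance is R2 + (R3‖R_L) = 621.8 Ω, so V_A = 17.2 × 621.8/3322 = 3.220 V.
Then V_B = V_A × (R3‖R_L)/(R2 + R3‖R_L) = 3.220 × 151.8/621.8 = 0.786 V.

V ≈ 0.786 V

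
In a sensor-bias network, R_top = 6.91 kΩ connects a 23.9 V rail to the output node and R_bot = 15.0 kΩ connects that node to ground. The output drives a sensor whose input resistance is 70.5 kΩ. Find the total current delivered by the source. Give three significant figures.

R_bot‖R_L = 12.37 kΩ, so the source sees R_top + R_bot‖R_L = 19.28 kΩ.
I = 23.9 V / 19.28 kΩ = 1.24 mA.

I ≈ 1.24 mA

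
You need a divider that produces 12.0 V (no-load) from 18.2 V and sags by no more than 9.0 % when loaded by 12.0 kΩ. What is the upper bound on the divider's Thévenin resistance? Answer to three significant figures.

R_th ≤ 1.19 kΩ

Loading drop = R_th/(R_th + R_L) ≤ 0.0900, so R_th ≤ R_L · ε/(1−ε) = 12.0 kΩ × 0.0900/0.9100 = 1.19 kΩ.
(Any R1, R2 with R2/(R1+R2) = 0.659 and R1‖R2 ≤ 1.19 kΩ will meet the spec.)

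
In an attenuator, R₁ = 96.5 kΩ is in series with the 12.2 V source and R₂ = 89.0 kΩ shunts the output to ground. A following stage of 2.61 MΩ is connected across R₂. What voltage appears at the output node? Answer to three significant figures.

V_out ≈ 5.75 V

The load sits in parallel with R₂: R₂‖R_L = (89.0 × 2610) / (89.0 + 2610) = 86.07 kΩ.
V_out = 12.2 × 86.07 / (96.5 + 86.07) = 12.2 × 86.07/182.6 = 5.75 V.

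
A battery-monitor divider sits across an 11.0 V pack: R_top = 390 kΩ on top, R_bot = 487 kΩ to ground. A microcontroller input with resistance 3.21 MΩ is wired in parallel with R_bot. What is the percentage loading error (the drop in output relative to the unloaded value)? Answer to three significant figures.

The divider's output (Thévenin) resistance is R_top‖R_bot = 216.6 kΩ.
Fractional drop under load = R_th/(R_th + R_L) = 216.6 / (216.6 + 3210) = 0.06320.
So the output falls by 6.32 %.

6.32 %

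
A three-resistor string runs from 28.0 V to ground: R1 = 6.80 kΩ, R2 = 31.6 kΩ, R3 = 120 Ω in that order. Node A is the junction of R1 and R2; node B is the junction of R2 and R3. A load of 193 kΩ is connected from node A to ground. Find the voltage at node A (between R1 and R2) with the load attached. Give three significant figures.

V ≈ 22.4 V

Below node A the series string R2+R3 = 31720 Ω sits in parallel with the 193000 Ω load: 27240 Ω.
V_A = 28.0 × 27240/(6800 + 27240) = 22.4 V.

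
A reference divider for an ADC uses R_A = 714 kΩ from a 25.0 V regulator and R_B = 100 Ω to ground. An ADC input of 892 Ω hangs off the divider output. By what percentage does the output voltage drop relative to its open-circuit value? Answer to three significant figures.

10.1 %

Unloaded V = 25.0 × 100/714100 = 0.0035009 V.
Loaded: R_B‖R_L = 89.92 Ω, giving V = 25.0 × 89.92/714100 = 0.0031480 V.
Drop = (0.0035009 − 0.0031480) / 0.0035009 = 10.1 %.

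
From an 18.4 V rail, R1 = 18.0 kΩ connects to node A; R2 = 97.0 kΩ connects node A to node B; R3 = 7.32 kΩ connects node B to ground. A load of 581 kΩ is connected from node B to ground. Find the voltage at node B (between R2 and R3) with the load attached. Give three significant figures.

V ≈ 1.09 V

At node B, R3 is in parallel with the load: R3‖R_L = 7.229 kΩ.
Below node A the resistance is R2 + (R3‖R_L) = 104.2 kΩ, so V_A = 18.4 × 104.2/122.2 = 15.69 V.
Then V_B = V_A × (R3‖R_L)/(R2 + R3‖R_L) = 15.69 × 7.229/104.2 = 1.09 V.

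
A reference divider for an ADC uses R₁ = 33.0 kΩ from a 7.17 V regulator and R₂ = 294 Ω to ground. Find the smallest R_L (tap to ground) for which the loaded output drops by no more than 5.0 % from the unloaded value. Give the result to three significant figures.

Output resistance R_th = R₁‖R₂ = (33000 × 294)/33290 = 291.4 Ω.
The fractional drop is R_th/(R_th + R_L); requiring this ≤ 0.0500 gives R_L ≥ R_th(1/0.0500 − 1) = 291.4 × 19.00 = 5.54 kΩ.

R_L(min) ≈ 5.54 kΩ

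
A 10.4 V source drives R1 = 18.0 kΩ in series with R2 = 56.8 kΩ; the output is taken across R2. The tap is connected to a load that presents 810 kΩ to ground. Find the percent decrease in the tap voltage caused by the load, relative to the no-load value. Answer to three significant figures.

1.66 %

The divider's output (Thévenin) resistance is R1‖R2 = 13.67 kΩ.
Fractional drop under load = R_th/(R_th + R_L) = 13.67 / (13.67 + 810) = 0.01659.
So the output falls by 1.66 %.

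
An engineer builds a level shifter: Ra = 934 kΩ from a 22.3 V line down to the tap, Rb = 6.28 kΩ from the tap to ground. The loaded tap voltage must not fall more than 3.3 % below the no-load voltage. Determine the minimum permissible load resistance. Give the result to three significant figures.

R_L(min) ≈ 183 kΩ

Output resistance R_th = Ra‖Rb = (934 × 6.28)/940.3 = 6.238 kΩ.
The fractional drop is R_th/(R_th + R_L); requiring this ≤ 0.0330 gives R_L ≥ R_th(1/0.0330 − 1) = 6.238 × 29.30 = 183 kΩ.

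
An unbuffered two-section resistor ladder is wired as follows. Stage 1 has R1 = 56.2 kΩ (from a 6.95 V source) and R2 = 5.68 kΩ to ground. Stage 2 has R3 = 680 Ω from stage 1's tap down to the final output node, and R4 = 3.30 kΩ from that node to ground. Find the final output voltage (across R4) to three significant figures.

Stage 2 presents R3+R4 = 3980 Ω as a load on stage 1's tap.
Stage 1's lower leg becomes R2‖(R3+R4) = 2340 Ω, so V_mid = 6.95 × 2340/58540 = 0.2778 V.
Stage 2 is itself unloaded: V_out = V_mid × R4/(R3+R4) = 0.2778 × 3300/3980 = 0.230 V.

V_out ≈ 0.230 V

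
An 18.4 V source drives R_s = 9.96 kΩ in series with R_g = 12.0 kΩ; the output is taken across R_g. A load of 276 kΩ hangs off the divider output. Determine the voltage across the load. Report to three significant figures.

V_out ≈ 9.86 V

The load sits in parallel with R_g: R_g‖R_L = (12.0 × 276) / (12.0 + 276) = 11.50 kΩ.
V_out = 18.4 × 11.50 / (9.96 + 11.50) = 18.4 × 11.50/21.46 = 9.86 V.
(Unloaded it would have been 10.1 V.)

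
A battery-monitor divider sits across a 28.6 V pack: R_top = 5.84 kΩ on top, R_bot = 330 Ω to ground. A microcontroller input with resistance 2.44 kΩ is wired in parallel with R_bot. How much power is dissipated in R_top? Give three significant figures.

Total resistance from the source is R_top + (R_bot‖R_L) = 6131 Ω, so I = 28.6/6131 Ω = 4.665 mA.
P = I²·R_top = (4.665 mA)² × 5.84 kΩ = 127 mW.

P ≈ 127 mW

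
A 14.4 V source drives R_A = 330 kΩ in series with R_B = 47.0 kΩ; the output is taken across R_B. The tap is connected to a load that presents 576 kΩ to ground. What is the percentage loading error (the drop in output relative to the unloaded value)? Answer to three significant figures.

The divider's output (Thévenin) resistance is R_A‖R_B = 41.14 kΩ.
Fractional drop under load = R_th/(R_th + R_L) = 41.14 / (41.14 + 576) = 0.06666.
So the output falls by 6.67 %.

6.67 %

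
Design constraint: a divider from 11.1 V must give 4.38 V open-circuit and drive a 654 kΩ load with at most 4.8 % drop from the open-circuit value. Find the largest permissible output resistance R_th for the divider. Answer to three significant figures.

R_th ≤ 33.0 kΩ

Loading drop = R_th/(R_th + R_L) ≤ 0.0480, so R_th ≤ R_L · ε/(1−ε) = 654 kΩ × 0.0480/0.9520 = 33.0 kΩ.
(Any R1, R2 with R2/(R1+R2) = 0.395 and R1‖R2 ≤ 33.0 kΩ will meet the spec.)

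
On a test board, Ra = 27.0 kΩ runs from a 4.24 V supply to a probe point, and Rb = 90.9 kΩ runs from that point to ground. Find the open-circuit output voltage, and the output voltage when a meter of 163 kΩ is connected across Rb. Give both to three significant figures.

Open-circuit: V = 4.24 × 90.9/(27.0 + 90.9) = 3.27 V.
With the load, Rb becomes Rb‖R_L = 58.36 kΩ, so V = 4.24 × 58.36/85.36 = 2.90 V.

Unloaded: 3.27 V; loaded: 2.90 V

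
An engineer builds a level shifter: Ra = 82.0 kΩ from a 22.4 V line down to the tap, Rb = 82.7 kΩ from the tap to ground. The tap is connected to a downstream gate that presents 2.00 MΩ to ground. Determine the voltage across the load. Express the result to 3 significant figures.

The load sits in parallel with Rb: Rb‖R_L = (82.7 × 2000) / (82.7 + 2000) = 79.42 kΩ.
V_out = 22.4 × 79.42 / (82.0 + 79.42) = 22.4 × 79.42/161.4 = 11.0 V.

V_out ≈ 11.0 V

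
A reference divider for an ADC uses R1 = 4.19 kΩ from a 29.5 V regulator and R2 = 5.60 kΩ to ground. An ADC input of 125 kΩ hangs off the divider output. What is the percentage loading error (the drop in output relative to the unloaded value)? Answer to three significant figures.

1.88 %

The divider's output (Thévenin) resistance is R1‖R2 = 2.397 kΩ.
Fractional drop under load = R_th/(R_th + R_L) = 2.397 / (2.397 + 125) = 0.01881.
So the output falls by 1.88 %.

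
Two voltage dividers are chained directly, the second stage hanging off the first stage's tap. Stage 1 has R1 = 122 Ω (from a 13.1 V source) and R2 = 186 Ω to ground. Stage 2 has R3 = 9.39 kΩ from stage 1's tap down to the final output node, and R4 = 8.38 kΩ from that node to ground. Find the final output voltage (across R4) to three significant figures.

Stage 2 presents R3+R4 = 17770 Ω as a load on stage 1's tap.
Stage 1's lower leg becomes R2‖(R3+R4) = 184.1 Ω, so V_mid = 13.1 × 184.1/306.1 = 7.878 V.
Stage 2 is itself unloaded: V_out = V_mid × R4/(R3+R4) = 7.878 × 8380/17770 = 3.72 V.

V_out ≈ 3.72 V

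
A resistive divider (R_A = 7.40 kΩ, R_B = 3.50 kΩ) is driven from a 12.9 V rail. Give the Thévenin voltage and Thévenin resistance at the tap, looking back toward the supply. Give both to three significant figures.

V_th = 4.14 V, R_th = 2.38 kΩ

V_th is the open-circuit tap voltage: 12.9 × 3.50/(7.40 + 3.50) = 4.14 V.
With the supply zeroed, R_A and R_B appear in parallel from the tap: R_th = R_A‖R_B = (7.40 × 3.50)/10.90 = 2.38 kΩ.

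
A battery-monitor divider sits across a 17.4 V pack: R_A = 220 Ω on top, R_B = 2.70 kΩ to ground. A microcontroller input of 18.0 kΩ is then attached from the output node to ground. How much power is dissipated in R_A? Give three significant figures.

Total resistance from the source is R_A + (R_B‖R_L) = 2568 Ω, so I = 17.4/2568 Ω = 6.776 mA.
P = I²·R_A = (6.776 mA)² × 220 Ω = 10.1 mW.

P ≈ 10.1 mW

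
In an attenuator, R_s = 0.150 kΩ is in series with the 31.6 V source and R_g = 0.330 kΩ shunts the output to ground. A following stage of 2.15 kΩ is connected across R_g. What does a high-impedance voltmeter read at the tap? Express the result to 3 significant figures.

V_out ≈ 20.7 V

The load sits in parallel with R_g: R_g‖R_L = (330 × 2150) / (330 + 2150) = 286.1 Ω.
V_out = 31.6 × 286.1 / (150 + 286.1) = 31.6 × 286.1/436.1 = 20.7 V.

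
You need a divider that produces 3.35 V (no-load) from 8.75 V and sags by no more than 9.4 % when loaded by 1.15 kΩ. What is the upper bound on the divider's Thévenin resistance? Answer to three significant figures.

R_th ≤ 119 Ω

Loading drop = R_th/(R_th + R_L) ≤ 0.0940, so R_th ≤ R_L · ε/(1−ε) = 1.15 kΩ × 0.0940/0.9060 = 119 Ω.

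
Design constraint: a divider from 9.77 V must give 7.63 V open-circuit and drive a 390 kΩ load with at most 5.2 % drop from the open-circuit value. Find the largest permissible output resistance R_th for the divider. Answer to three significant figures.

Loading drop = R_th/(R_th + R_L) ≤ 0.0520, so R_th ≤ R_L · ε/(1−ε) = 390 kΩ × 0.0520/0.9480 = 21.4 kΩ.

R_th ≤ 21.4 kΩ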